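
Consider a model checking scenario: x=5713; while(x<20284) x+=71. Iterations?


Step 1: x goes from 5713 toward 20284 by 71; the body runs while x<20284, so iterations = ceil((bound-start)/step)
Step 2: Distance=14571
Step 3: ceil(14571/71)=206

206


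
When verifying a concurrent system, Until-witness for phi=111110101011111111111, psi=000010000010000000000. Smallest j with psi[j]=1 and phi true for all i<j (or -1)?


(phi U psi) at 0: need smallest j with psi[j]=1 and phi[i]=1 for all i in [0,j).
Scan from step 0:
  step 0: phi=1, psi=0 -> continue
  step 1: phi=1, psi=0 -> continue
  step 2: phi=1, psi=0 -> continue
  step 3: phi=1, psi=0 -> continue
  step 4: psi=1 and phi held for [0,4) -> witness found
Witness step = 4

4


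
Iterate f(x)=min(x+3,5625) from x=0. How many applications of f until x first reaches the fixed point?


Step 1: x=0, cap=5625, increment=3
Step 2: x grows by 3 each step until capped at 5625; fixed point is x=5625
Step 3: iterations = ceil(5625/3) = 1875

1875


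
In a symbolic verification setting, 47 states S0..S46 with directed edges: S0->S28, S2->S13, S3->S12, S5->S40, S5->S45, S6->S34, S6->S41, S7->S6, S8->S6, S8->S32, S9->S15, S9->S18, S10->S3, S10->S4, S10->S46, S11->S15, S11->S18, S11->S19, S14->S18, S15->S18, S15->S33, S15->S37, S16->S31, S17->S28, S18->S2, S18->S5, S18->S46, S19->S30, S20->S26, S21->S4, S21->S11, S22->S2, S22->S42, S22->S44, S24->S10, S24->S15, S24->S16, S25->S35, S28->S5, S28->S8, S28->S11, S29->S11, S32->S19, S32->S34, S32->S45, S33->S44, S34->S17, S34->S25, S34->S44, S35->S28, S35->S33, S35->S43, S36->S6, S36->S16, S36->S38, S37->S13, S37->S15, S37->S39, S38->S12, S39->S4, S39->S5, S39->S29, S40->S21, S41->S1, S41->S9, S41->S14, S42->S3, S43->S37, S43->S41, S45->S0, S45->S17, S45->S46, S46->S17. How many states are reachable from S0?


BFS from S0:
  layer 0: {S0}
  layer 1: {S28}
  layer 2: {S5, S8, S11}
  layer 3: {S6, S15, S18, S19, S32, S40, S45}
  layer 4: {S2, S17, S21, S30, S33, S34, S37, S41, S46}
  layer 5: {S1, S4, S9, S13, S14, S25, S39, S44}
  layer 6: {S29, S35}
  layer 7: {S43}
Reachable set: {S0, S1, S2, S4, S5, S6, S8, S9, S11, S13, S14, S15, S17, S18, S19, S21, S25, S28, S29, S30, S32, S33, S34, S35, S37, S39, S40, S41, S43, S44, S45, S46}
Count = 32

32


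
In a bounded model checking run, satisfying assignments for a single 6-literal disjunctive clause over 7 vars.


Step 1: Total=2^7=128
Step 2: Unsat when all 6 false: 2^1=2
Step 3: Sat=128-2=126

126


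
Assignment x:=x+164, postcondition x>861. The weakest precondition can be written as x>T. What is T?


Formula: wp(x:=E, P) = P[E/x] (substitute E for x in postcondition)
Step 1: Postcondition: x>861
Step 2: Substitute x+164 for x: x+164>861
Step 3: Solve for x: x > 861-164 = 697

697


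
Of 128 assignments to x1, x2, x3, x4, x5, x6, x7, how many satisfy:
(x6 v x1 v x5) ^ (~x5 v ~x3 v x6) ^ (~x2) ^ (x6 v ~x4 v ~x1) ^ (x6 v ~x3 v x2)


CNF with 5 clauses over 7 vars (128 assignments).
An assignment satisfies CNF iff every clause has >=1 true literal.
Check each row (bits = x1,x2,x3,x4,x5,x6,x7; clause T/F shown):
  row 0 [0000000]: clauses=FTTTT -> 0
  row 1 [0000001]: clauses=FTTTT -> 0
  row 2 [0000010]: clauses=TTTTT -> 1
  row 3 [0000011]: clauses=TTTTT -> 1
  row 4 [0000100]: clauses=TTTTT -> 1
  (every remaining row is evaluated the same way; all 128 results are listed next)
Full result column, 8 rows per line (x1,x2,x3,x4 fixed per line; x5,x6,x7 runs 000..111 left to right):
  rows 0-7 [x1,x2,x3,x4=0000]: 00111111  (ones: 6)
  rows 8-15 [x1,x2,x3,x4=0001]: 00111111  (ones: 6)
  rows 16-23 [x1,x2,x3,x4=0010]: 00110011  (ones: 4)
  rows 24-31 [x1,x2,x3,x4=0011]: 00110011  (ones: 4)
  rows 32-39 [x1,x2,x3,x4=0100]: 00000000  (ones: 0)
  rows 40-47 [x1,x2,x3,x4=0101]: 00000000  (ones: 0)
  rows 48-55 [x1,x2,x3,x4=0110]: 00000000  (ones: 0)
  rows 56-63 [x1,x2,x3,x4=0111]: 00000000  (ones: 0)
  rows 64-71 [x1,x2,x3,x4=1000]: 11111111  (ones: 8)
  rows 72-79 [x1,x2,x3,x4=1001]: 00110011  (ones: 4)
  rows 80-87 [x1,x2,x3,x4=1010]: 00110011  (ones: 4)
  rows 88-95 [x1,x2,x3,x4=1011]: 00110011  (ones: 4)
  rows 96-103 [x1,x2,x3,x4=1100]: 00000000  (ones: 0)
  rows 104-111 [x1,x2,x3,x4=1101]: 00000000  (ones: 0)
  rows 112-119 [x1,x2,x3,x4=1110]: 00000000  (ones: 0)
  rows 120-127 [x1,x2,x3,x4=1111]: 00000000  (ones: 0)
Satisfying assignments = 6+6+4+4+0+0+0+0+8+4+4+4+0+0+0+0 = 40

40


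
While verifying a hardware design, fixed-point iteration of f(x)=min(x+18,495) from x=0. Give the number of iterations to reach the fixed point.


Step 1: x=0, cap=495, increment=18
Step 2: x grows by 18 each step until capped at 495; fixed point is x=495
Step 3: iterations = ceil(495/18) = 28

28


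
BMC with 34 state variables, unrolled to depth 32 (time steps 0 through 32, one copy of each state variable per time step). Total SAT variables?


BMC unrolls to depth k, creating one copy of each state var for steps 0..k.
Step count = 32 + 1 = 33 (steps 0 through 32)
Vars per step = 34
Total = 34 * 33 = 1122

1122


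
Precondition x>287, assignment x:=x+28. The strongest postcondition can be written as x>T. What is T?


Formula: sp(P, x:=E) = exists old_x. (x = E[old_x/x]) AND P[old_x/x] (old_x is the value of x before the assignment; eliminate old_x by solving x = E[old_x/x] for old_x)
Step 1: Precondition P: x>287, i.e. old_x > 287
Step 2: Assignment gives x = old_x + 28, so old_x = x - 28
Step 3: Substitute into P: x - 28 > 287
Step 4: Simplify: x > 287+28 = 315

315


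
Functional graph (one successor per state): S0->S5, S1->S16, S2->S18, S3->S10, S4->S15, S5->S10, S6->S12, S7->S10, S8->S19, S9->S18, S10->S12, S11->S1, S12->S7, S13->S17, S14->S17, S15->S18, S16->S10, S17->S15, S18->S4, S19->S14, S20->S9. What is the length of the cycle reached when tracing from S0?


Trace from S0 until a state repeats:
  S0 -> S5 -> S10 -> S12 -> S7 -> S10
S10 first seen at step 2, revisited at step 5.
Cycle length = 5 - 2 = 3

3


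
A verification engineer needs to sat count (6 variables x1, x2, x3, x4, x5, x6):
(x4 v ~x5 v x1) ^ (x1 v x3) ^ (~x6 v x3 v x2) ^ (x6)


CNF with 4 clauses over 6 vars (64 assignments).
An assignment satisfies CNF iff every clause has >=1 true literal.
Check each row (bits = x1,x2,x3,x4,x5,x6; clause T/F shown):
  row 0 [000000]: clauses=TFTF -> 0
  row 1 [000001]: clauses=TFFT -> 0
  row 2 [000010]: clauses=FFTF -> 0
  row 3 [000011]: clauses=FFFT -> 0
  row 4 [000100]: clauses=TFTF -> 0
  (every remaining row is evaluated the same way; all 64 results are listed next)
Full result column, 8 rows per line (x1,x2,x3 fixed per line; x4,x5,x6 runs 000..111 left to right):
  rows 0-7 [x1,x2,x3=000]: 00000000  (ones: 0)
  rows 8-15 [x1,x2,x3=001]: 01000101  (ones: 3)
  rows 16-23 [x1,x2,x3=010]: 00000000  (ones: 0)
  rows 24-31 [x1,x2,x3=011]: 01000101  (ones: 3)
  rows 32-39 [x1,x2,x3=100]: 00000000  (ones: 0)
  rows 40-47 [x1,x2,x3=101]: 01010101  (ones: 4)
  rows 48-55 [x1,x2,x3=110]: 01010101  (ones: 4)
  rows 56-63 [x1,x2,x3=111]: 01010101  (ones: 4)
Satisfying assignments = 0+3+0+3+0+4+4+4 = 18

18


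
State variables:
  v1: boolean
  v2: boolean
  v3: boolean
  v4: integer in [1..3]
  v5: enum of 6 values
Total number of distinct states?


State space = product of domain sizes of all variables.
Domain sizes:
  v1 (boolean): 2
  v2 (boolean): 2
  v3 (boolean): 2
  v4 (integer in [1..3]): 3
  v5 (enum of 6 values): 6
Product = 2 * 2 * 2 * 3 * 6 = 144

144


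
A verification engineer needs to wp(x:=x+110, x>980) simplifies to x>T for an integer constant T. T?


Formula: wp(x:=E, P) = P[E/x] (substitute E for x in postcondition)
Step 1: Postcondition: x>980
Step 2: Substitute x+110 for x: x+110>980
Step 3: Solve for x: x > 980-110 = 870

870


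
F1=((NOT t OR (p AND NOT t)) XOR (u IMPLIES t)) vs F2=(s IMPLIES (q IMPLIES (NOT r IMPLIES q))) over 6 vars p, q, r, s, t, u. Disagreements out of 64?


F1 = ((NOT t OR (p AND NOT t)) XOR (u IMPLIES t))
F2 = (s IMPLIES (q IMPLIES (NOT r IMPLIES q)))
Evaluate both on each of 64 rows (bits = p,q,r,s,t,u):
  row 0 [000000]: F1=0 F2=1 (differ) -> 1
  row 1 [000001]: F1=1 F2=1 -> 0
  row 2 [000010]: F1=1 F2=1 -> 0
  row 3 [000011]: F1=1 F2=1 -> 0
  row 4 [000100]: F1=0 F2=1 (differ) -> 1
  (every remaining row is evaluated the same way; all 64 results are listed next)
Full result column, 8 rows per line (p,q,r fixed per line; s,t,u runs 000..111 left to right):
  rows 0-7 [p,q,r=000]: 10001000  (ones: 2)
  rows 8-15 [p,q,r=001]: 10001000  (ones: 2)
  rows 16-23 [p,q,r=010]: 10001000  (ones: 2)
  rows 24-31 [p,q,r=011]: 10001000  (ones: 2)
  rows 32-39 [p,q,r=100]: 10001000  (ones: 2)
  rows 40-47 [p,q,r=101]: 10001000  (ones: 2)
  rows 48-55 [p,q,r=110]: 10001000  (ones: 2)
  rows 56-63 [p,q,r=111]: 10001000  (ones: 2)
Disagreements = 2+2+2+2+2+2+2+2 = 16

16


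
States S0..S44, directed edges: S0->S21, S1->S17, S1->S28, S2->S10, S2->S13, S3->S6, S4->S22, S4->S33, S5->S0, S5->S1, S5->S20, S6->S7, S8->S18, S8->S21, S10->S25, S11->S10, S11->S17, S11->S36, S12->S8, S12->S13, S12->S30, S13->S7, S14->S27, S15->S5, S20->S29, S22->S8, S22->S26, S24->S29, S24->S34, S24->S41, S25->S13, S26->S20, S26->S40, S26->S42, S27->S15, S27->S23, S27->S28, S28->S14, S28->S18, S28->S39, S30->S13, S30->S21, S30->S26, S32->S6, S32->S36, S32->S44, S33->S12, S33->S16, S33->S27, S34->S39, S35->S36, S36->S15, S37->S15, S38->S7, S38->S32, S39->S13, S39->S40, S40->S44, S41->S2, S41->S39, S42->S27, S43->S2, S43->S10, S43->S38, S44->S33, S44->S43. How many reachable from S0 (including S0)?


BFS from S0:
  layer 0: {S0}
  layer 1: {S21}
Reachable set: {S0, S21}
Count = 2

2


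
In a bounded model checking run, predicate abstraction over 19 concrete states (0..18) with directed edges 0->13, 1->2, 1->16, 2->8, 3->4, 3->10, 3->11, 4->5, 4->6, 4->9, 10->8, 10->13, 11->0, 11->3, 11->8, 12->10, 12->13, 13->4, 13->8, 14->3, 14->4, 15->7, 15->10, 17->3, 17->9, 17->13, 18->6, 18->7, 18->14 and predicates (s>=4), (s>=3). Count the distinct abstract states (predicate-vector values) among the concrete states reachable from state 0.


BFS from 0:
Concrete reachable: {0, 4, 5, 6, 8, 9, 13}
Abstract via predicates (s>=4), (s>=3):
  (0,0) <- {0}
  (1,1) <- {4, 5, 6, 8, 9, 13}
Distinct abstract states = 2

2


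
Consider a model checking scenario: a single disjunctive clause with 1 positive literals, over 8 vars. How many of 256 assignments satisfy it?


Step 1: Total=2^8=256
Step 2: Unsat when all 1 false: 2^7=128
Step 3: Sat=256-128=128

128


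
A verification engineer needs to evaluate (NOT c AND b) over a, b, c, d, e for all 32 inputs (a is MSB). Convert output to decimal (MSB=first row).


Formula: (NOT c AND b) over a, b, c, d, e (32 rows)
Evaluate each row (bits = a,b,c,d,e, MSB first):
  row 0 [00000]: (NOT 0 AND 0) -> 0
  row 1 [00001]: (NOT 0 AND 0) -> 0
  row 2 [00010]: (NOT 0 AND 0) -> 0
  row 3 [00011]: (NOT 0 AND 0) -> 0
  row 4 [00100]: (NOT 1 AND 0) -> 0
  row 5 [00101]: (NOT 1 AND 0) -> 0
  row 6 [00110]: (NOT 1 AND 0) -> 0
  row 7 [00111]: (NOT 1 AND 0) -> 0
  row 8 [01000]: (NOT 0 AND 1) -> 1
  row 9 [01001]: (NOT 0 AND 1) -> 1
  row 10 [01010]: (NOT 0 AND 1) -> 1
  row 11 [01011]: (NOT 0 AND 1) -> 1
  row 12 [01100]: (NOT 1 AND 1) -> 0
  row 13 [01101]: (NOT 1 AND 1) -> 0
  row 14 [01110]: (NOT 1 AND 1) -> 0
  row 15 [01111]: (NOT 1 AND 1) -> 0
  row 16 [10000]: (NOT 0 AND 0) -> 0
  row 17 [10001]: (NOT 0 AND 0) -> 0
  row 18 [10010]: (NOT 0 AND 0) -> 0
  row 19 [10011]: (NOT 0 AND 0) -> 0
  row 20 [10100]: (NOT 1 AND 0) -> 0
  row 21 [10101]: (NOT 1 AND 0) -> 0
  row 22 [10110]: (NOT 1 AND 0) -> 0
  row 23 [10111]: (NOT 1 AND 0) -> 0
  row 24 [11000]: (NOT 0 AND 1) -> 1
  row 25 [11001]: (NOT 0 AND 1) -> 1
  row 26 [11010]: (NOT 0 AND 1) -> 1
  row 27 [11011]: (NOT 0 AND 1) -> 1
  row 28 [11100]: (NOT 1 AND 1) -> 0
  row 29 [11101]: (NOT 1 AND 1) -> 0
  row 30 [11110]: (NOT 1 AND 1) -> 0
  row 31 [11111]: (NOT 1 AND 1) -> 0
Full result column, 4 rows per line (a,b,c fixed per line; d,e runs 00..11 left to right):
  rows 0-3 [a,b,c=000]: 0000  = hex 0
  rows 4-7 [a,b,c=001]: 0000  = hex 0
  rows 8-11 [a,b,c=010]: 1111  = hex F
  rows 12-15 [a,b,c=011]: 0000  = hex 0
  rows 16-19 [a,b,c=100]: 0000  = hex 0
  rows 20-23 [a,b,c=101]: 0000  = hex 0
  rows 24-27 [a,b,c=110]: 1111  = hex F
  rows 28-31 [a,b,c=111]: 0000  = hex 0
Output column (row 0 .. row 31) = 00000000111100000000000011110000
Output column grouped in 4s = 0000 0000 1111 0000 0000 0000 1111 0000 = 0x00F000F0
Convert to decimal digit by digit (value = value*16 + digit):
  0 -> 0
  0*16 + 0 = 0
  0*16 + 15 (F) = 15
  15*16 + 0 = 240
  240*16 + 0 = 3840
  3840*16 + 0 = 61440
  61440*16 + 15 (F) = 983055
  983055*16 + 0 = 15728880
Decimal = 15728880

15728880


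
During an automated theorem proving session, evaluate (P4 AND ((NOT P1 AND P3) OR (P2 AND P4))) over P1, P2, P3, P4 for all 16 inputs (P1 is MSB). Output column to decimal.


Formula: (P4 AND ((NOT P1 AND P3) OR (P2 AND P4))) over P1, P2, P3, P4 (16 rows)
Evaluate each row (bits = P1,P2,P3,P4, MSB first):
  row 0 [0000]: (0 AND ((NOT 0 AND 0) OR (0 AND 0))) -> 0
  row 1 [0001]: (1 AND ((NOT 0 AND 0) OR (0 AND 1))) -> 0
  row 2 [0010]: (0 AND ((NOT 0 AND 1) OR (0 AND 0))) -> 0
  row 3 [0011]: (1 AND ((NOT 0 AND 1) OR (0 AND 1))) -> 1
  row 4 [0100]: (0 AND ((NOT 0 AND 0) OR (1 AND 0))) -> 0
  row 5 [0101]: (1 AND ((NOT 0 AND 0) OR (1 AND 1))) -> 1
  row 6 [0110]: (0 AND ((NOT 0 AND 1) OR (1 AND 0))) -> 0
  row 7 [0111]: (1 AND ((NOT 0 AND 1) OR (1 AND 1))) -> 1
  row 8 [1000]: (0 AND ((NOT 1 AND 0) OR (0 AND 0))) -> 0
  row 9 [1001]: (1 AND ((NOT 1 AND 0) OR (0 AND 1))) -> 0
  row 10 [1010]: (0 AND ((NOT 1 AND 1) OR (0 AND 0))) -> 0
  row 11 [1011]: (1 AND ((NOT 1 AND 1) OR (0 AND 1))) -> 0
  row 12 [1100]: (0 AND ((NOT 1 AND 0) OR (1 AND 0))) -> 0
  row 13 [1101]: (1 AND ((NOT 1 AND 0) OR (1 AND 1))) -> 1
  row 14 [1110]: (0 AND ((NOT 1 AND 1) OR (1 AND 0))) -> 0
  row 15 [1111]: (1 AND ((NOT 1 AND 1) OR (1 AND 1))) -> 1
Full result column, 4 rows per line (P1,P2 fixed per line; P3,P4 runs 00..11 left to right):
  rows 0-3 [P1,P2=00]: 0001  = hex 1
  rows 4-7 [P1,P2=01]: 0101  = hex 5
  rows 8-11 [P1,P2=10]: 0000  = hex 0
  rows 12-15 [P1,P2=11]: 0101  = hex 5
Output column (row 0 .. row 15) = 0001010100000101
Output column grouped in 4s = 0001 0101 0000 0101 = 0x1505
Convert to decimal digit by digit (value = value*16 + digit):
  1 -> 1
  1*16 + 5 = 21
  21*16 + 0 = 336
  336*16 + 5 = 5381
Decimal = 5381

5381


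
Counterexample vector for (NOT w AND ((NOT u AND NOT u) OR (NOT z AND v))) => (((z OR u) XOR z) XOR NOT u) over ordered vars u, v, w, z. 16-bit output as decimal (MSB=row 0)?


F1 = (NOT w AND ((NOT u AND NOT u) OR (NOT z AND v)))
F2 = (((z OR u) XOR z) XOR NOT u)
Counterexample to F1=>F2 is where F1=1 and F2=0.
Evaluate each row (bits = u,v,w,z, MSB first):
  row 0 [0000]: F1=1 F2=1 -> F1&~F2 -> 0
  row 1 [0001]: F1=1 F2=1 -> F1&~F2 -> 0
  row 2 [0010]: F1=0 F2=1 -> F1&~F2 -> 0
  row 3 [0011]: F1=0 F2=1 -> F1&~F2 -> 0
  row 4 [0100]: F1=1 F2=1 -> F1&~F2 -> 0
  row 5 [0101]: F1=1 F2=1 -> F1&~F2 -> 0
  row 6 [0110]: F1=0 F2=1 -> F1&~F2 -> 0
  row 7 [0111]: F1=0 F2=1 -> F1&~F2 -> 0
  row 8 [1000]: F1=0 F2=1 -> F1&~F2 -> 0
  row 9 [1001]: F1=0 F2=0 -> F1&~F2 -> 0
  row 10 [1010]: F1=0 F2=1 -> F1&~F2 -> 0
  row 11 [1011]: F1=0 F2=0 -> F1&~F2 -> 0
  row 12 [1100]: F1=1 F2=1 -> F1&~F2 -> 0
  row 13 [1101]: F1=0 F2=0 -> F1&~F2 -> 0
  row 14 [1110]: F1=0 F2=1 -> F1&~F2 -> 0
  row 15 [1111]: F1=0 F2=0 -> F1&~F2 -> 0
Full result column, 4 rows per line (u,v fixed per line; w,z runs 00..11 left to right):
  rows 0-3 [u,v=00]: 0000  = hex 0
  rows 4-7 [u,v=01]: 0000  = hex 0
  rows 8-11 [u,v=10]: 0000  = hex 0
  rows 12-15 [u,v=11]: 0000  = hex 0
Counterexample vector (row 0 .. row 15) = 0000000000000000
Output column grouped in 4s = 0000 0000 0000 0000 = 0x0000
Convert to decimal digit by digit (value = value*16 + digit):
  0 -> 0
  0*16 + 0 = 0
  0*16 + 0 = 0
  0*16 + 0 = 0
Decimal = 0

0


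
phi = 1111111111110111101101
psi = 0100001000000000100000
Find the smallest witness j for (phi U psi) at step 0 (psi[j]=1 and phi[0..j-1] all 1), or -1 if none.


(phi U psi) at 0: need smallest j with psi[j]=1 and phi[i]=1 for all i in [0,j).
Scan from step 0:
  step 0: phi=1, psi=0 -> continue
  step 1: psi=1 and phi held for [0,1) -> witness found
Witness step = 1

1


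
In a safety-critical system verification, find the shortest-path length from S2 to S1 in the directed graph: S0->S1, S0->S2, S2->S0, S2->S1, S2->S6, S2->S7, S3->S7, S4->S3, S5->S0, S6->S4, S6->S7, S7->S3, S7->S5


BFS layer-by-layer from S2:
  dist 0: {S2}
  dist 1: {S0, S1, S6, S7}
  -> S1 reached at distance 1
Shortest path length = 1

1


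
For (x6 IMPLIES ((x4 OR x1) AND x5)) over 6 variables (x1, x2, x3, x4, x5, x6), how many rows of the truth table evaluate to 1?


Formula: (x6 IMPLIES ((x4 OR x1) AND x5)) over 6 vars (64 rows)
Evaluate each row (x1, x2, x3, x4, x5, x6 as bits, MSB first):
  row 0 [000000]: (0 IMPLIES ((0 OR 0) AND 0)) -> 1
  row 1 [000001]: (1 IMPLIES ((0 OR 0) AND 0)) -> 0
  row 2 [000010]: (0 IMPLIES ((0 OR 0) AND 1)) -> 1
  row 3 [000011]: (1 IMPLIES ((0 OR 0) AND 1)) -> 0
  row 4 [000100]: (0 IMPLIES ((1 OR 0) AND 0)) -> 1
  (every remaining row is evaluated the same way; all 64 results are listed next)
Full result column, 8 rows per line (x1,x2,x3 fixed per line; x4,x5,x6 runs 000..111 left to right):
  rows 0-7 [x1,x2,x3=000]: 10101011  (ones: 5)
  rows 8-15 [x1,x2,x3=001]: 10101011  (ones: 5)
  rows 16-23 [x1,x2,x3=010]: 10101011  (ones: 5)
  rows 24-31 [x1,x2,x3=011]: 10101011  (ones: 5)
  rows 32-39 [x1,x2,x3=100]: 10111011  (ones: 6)
  rows 40-47 [x1,x2,x3=101]: 10111011  (ones: 6)
  rows 48-55 [x1,x2,x3=110]: 10111011  (ones: 6)
  rows 56-63 [x1,x2,x3=111]: 10111011  (ones: 6)
Count of 1-rows = 5+5+5+5+6+6+6+6 = 44

44


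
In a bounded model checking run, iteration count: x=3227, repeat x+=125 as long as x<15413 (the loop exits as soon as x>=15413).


Step 1: x goes from 3227 toward 15413 by 125; the body runs while x<15413, so iterations = ceil((bound-start)/step)
Step 2: Distance=12186
Step 3: ceil(12186/125)=98

98


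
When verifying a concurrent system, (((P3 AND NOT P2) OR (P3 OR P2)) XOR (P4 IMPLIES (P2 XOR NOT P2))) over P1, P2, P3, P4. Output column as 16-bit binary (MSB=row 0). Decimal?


Formula: (((P3 AND NOT P2) OR (P3 OR P2)) XOR (P4 IMPLIES (P2 XOR NOT P2))) over P1, P2, P3, P4 (16 rows)
Evaluate each row (bits = P1,P2,P3,P4, MSB first):
  row 0 [0000]: (((0 AND NOT 0) OR (0 OR 0)) XOR (0 IMPLIES (0 XOR NOT 0))) -> 1
  row 1 [0001]: (((0 AND NOT 0) OR (0 OR 0)) XOR (1 IMPLIES (0 XOR NOT 0))) -> 1
  row 2 [0010]: (((1 AND NOT 0) OR (1 OR 0)) XOR (0 IMPLIES (0 XOR NOT 0))) -> 0
  row 3 [0011]: (((1 AND NOT 0) OR (1 OR 0)) XOR (1 IMPLIES (0 XOR NOT 0))) -> 0
  row 4 [0100]: (((0 AND NOT 1) OR (0 OR 1)) XOR (0 IMPLIES (1 XOR NOT 1))) -> 0
  row 5 [0101]: (((0 AND NOT 1) OR (0 OR 1)) XOR (1 IMPLIES (1 XOR NOT 1))) -> 0
  row 6 [0110]: (((1 AND NOT 1) OR (1 OR 1)) XOR (0 IMPLIES (1 XOR NOT 1))) -> 0
  row 7 [0111]: (((1 AND NOT 1) OR (1 OR 1)) XOR (1 IMPLIES (1 XOR NOT 1))) -> 0
  row 8 [1000]: (((0 AND NOT 0) OR (0 OR 0)) XOR (0 IMPLIES (0 XOR NOT 0))) -> 1
  row 9 [1001]: (((0 AND NOT 0) OR (0 OR 0)) XOR (1 IMPLIES (0 XOR NOT 0))) -> 1
  row 10 [1010]: (((1 AND NOT 0) OR (1 OR 0)) XOR (0 IMPLIES (0 XOR NOT 0))) -> 0
  row 11 [1011]: (((1 AND NOT 0) OR (1 OR 0)) XOR (1 IMPLIES (0 XOR NOT 0))) -> 0
  row 12 [1100]: (((0 AND NOT 1) OR (0 OR 1)) XOR (0 IMPLIES (1 XOR NOT 1))) -> 0
  row 13 [1101]: (((0 AND NOT 1) OR (0 OR 1)) XOR (1 IMPLIES (1 XOR NOT 1))) -> 0
  row 14 [1110]: (((1 AND NOT 1) OR (1 OR 1)) XOR (0 IMPLIES (1 XOR NOT 1))) -> 0
  row 15 [1111]: (((1 AND NOT 1) OR (1 OR 1)) XOR (1 IMPLIES (1 XOR NOT 1))) -> 0
Full result column, 4 rows per line (P1,P2 fixed per line; P3,P4 runs 00..11 left to right):
  rows 0-3 [P1,P2=00]: 1100  = hex C
  rows 4-7 [P1,P2=01]: 0000  = hex 0
  rows 8-11 [P1,P2=10]: 1100  = hex C
  rows 12-15 [P1,P2=11]: 0000  = hex 0
Output column (row 0 .. row 15) = 1100000011000000
Output column grouped in 4s = 1100 0000 1100 0000 = 0xC0C0
Convert to decimal digit by digit (value = value*16 + digit):
  C -> 12
  12*16 + 0 = 192
  192*16 + 12 (C) = 3084
  3084*16 + 0 = 49344
Decimal = 49344

49344


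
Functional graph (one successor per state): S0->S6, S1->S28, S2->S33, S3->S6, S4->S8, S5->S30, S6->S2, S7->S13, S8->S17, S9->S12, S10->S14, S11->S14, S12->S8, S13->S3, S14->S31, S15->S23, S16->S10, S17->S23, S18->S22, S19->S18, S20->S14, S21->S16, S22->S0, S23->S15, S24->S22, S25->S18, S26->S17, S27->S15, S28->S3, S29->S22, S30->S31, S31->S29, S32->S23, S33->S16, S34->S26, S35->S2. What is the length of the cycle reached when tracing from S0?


Trace from S0 until a state repeats:
  S0 -> S6 -> S2 -> S33 -> S16 -> S10 -> S14 -> S31 -> S29 -> S22 -> S0
S0 first seen at step 0, revisited at step 10.
Cycle length = 10 - 0 = 10

10


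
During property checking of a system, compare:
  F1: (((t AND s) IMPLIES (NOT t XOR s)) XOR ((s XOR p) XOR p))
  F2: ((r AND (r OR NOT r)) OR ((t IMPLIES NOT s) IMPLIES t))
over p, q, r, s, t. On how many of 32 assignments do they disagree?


F1 = (((t AND s) IMPLIES (NOT t XOR s)) XOR ((s XOR p) XOR p))
F2 = ((r AND (r OR NOT r)) OR ((t IMPLIES NOT s) IMPLIES t))
Evaluate both on each of 32 rows (bits = p,q,r,s,t):
  row 0 [00000]: F1=1 F2=0 (differ) -> 1
  row 1 [00001]: F1=1 F2=1 -> 0
  row 2 [00010]: F1=0 F2=0 -> 0
  row 3 [00011]: F1=0 F2=1 (differ) -> 1
  row 4 [00100]: F1=1 F2=1 -> 0
  row 5 [00101]: F1=1 F2=1 -> 0
  row 6 [00110]: F1=0 F2=1 (differ) -> 1
  row 7 [00111]: F1=0 F2=1 (differ) -> 1
  row 8 [01000]: F1=1 F2=0 (differ) -> 1
  row 9 [01001]: F1=1 F2=1 -> 0
  row 10 [01010]: F1=0 F2=0 -> 0
  row 11 [01011]: F1=0 F2=1 (differ) -> 1
  row 12 [01100]: F1=1 F2=1 -> 0
  row 13 [01101]: F1=1 F2=1 -> 0
  row 14 [01110]: F1=0 F2=1 (differ) -> 1
  row 15 [01111]: F1=0 F2=1 (differ) -> 1
  row 16 [10000]: F1=1 F2=0 (differ) -> 1
  row 17 [10001]: F1=1 F2=1 -> 0
  row 18 [10010]: F1=0 F2=0 -> 0
  row 19 [10011]: F1=0 F2=1 (differ) -> 1
  row 20 [10100]: F1=1 F2=1 -> 0
  row 21 [10101]: F1=1 F2=1 -> 0
  row 22 [10110]: F1=0 F2=1 (differ) -> 1
  row 23 [10111]: F1=0 F2=1 (differ) -> 1
  row 24 [11000]: F1=1 F2=0 (differ) -> 1
  row 25 [11001]: F1=1 F2=1 -> 0
  row 26 [11010]: F1=0 F2=0 -> 0
  row 27 [11011]: F1=0 F2=1 (differ) -> 1
  row 28 [11100]: F1=1 F2=1 -> 0
  row 29 [11101]: F1=1 F2=1 -> 0
  row 30 [11110]: F1=0 F2=1 (differ) -> 1
  row 31 [11111]: F1=0 F2=1 (differ) -> 1
Full result column, 8 rows per line (p,q fixed per line; r,s,t runs 000..111 left to right):
  rows 0-7 [p,q=00]: 10010011  (ones: 4)
  rows 8-15 [p,q=01]: 10010011  (ones: 4)
  rows 16-23 [p,q=10]: 10010011  (ones: 4)
  rows 24-31 [p,q=11]: 10010011  (ones: 4)
Disagreements = 4+4+4+4 = 16

16


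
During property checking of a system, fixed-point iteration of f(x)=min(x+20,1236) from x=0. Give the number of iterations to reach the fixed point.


Step 1: x=0, cap=1236, increment=20
Step 2: x grows by 20 each step until capped at 1236; fixed point is x=1236
Step 3: iterations = ceil(1236/20) = 62

62


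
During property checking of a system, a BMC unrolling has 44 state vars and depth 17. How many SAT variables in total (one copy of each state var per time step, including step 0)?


BMC unrolls to depth k, creating one copy of each state var for steps 0..k.
Step count = 17 + 1 = 18 (steps 0 through 17)
Vars per step = 44
Total = 44 * 18 = 792

792


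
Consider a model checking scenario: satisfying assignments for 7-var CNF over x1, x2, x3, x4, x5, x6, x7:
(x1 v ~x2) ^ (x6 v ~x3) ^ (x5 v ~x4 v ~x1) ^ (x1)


CNF with 4 clauses over 7 vars (128 assignments).
An assignment satisfies CNF iff every clause has >=1 true literal.
Check each row (bits = x1,x2,x3,x4,x5,x6,x7; clause T/F shown):
  row 0 [0000000]: clauses=TTTF -> 0
  row 1 [0000001]: clauses=TTTF -> 0
  row 2 [0000010]: clauses=TTTF -> 0
  row 3 [0000011]: clauses=TTTF -> 0
  row 4 [0000100]: clauses=TTTF -> 0
  (every remaining row is evaluated the same way; all 128 results are listed next)
Full result column, 8 rows per line (x1,x2,x3,x4 fixed per line; x5,x6,x7 runs 000..111 left to right):
  rows 0-7 [x1,x2,x3,x4=0000]: 00000000  (ones: 0)
  rows 8-15 [x1,x2,x3,x4=0001]: 00000000  (ones: 0)
  rows 16-23 [x1,x2,x3,x4=0010]: 00000000  (ones: 0)
  rows 24-31 [x1,x2,x3,x4=0011]: 00000000  (ones: 0)
  rows 32-39 [x1,x2,x3,x4=0100]: 00000000  (ones: 0)
  rows 40-47 [x1,x2,x3,x4=0101]: 00000000  (ones: 0)
  rows 48-55 [x1,x2,x3,x4=0110]: 00000000  (ones: 0)
  rows 56-63 [x1,x2,x3,x4=0111]: 00000000  (ones: 0)
  rows 64-71 [x1,x2,x3,x4=1000]: 11111111  (ones: 8)
  rows 72-79 [x1,x2,x3,x4=1001]: 00001111  (ones: 4)
  rows 80-87 [x1,x2,x3,x4=1010]: 00110011  (ones: 4)
  rows 88-95 [x1,x2,x3,x4=1011]: 00000011  (ones: 2)
  rows 96-103 [x1,x2,x3,x4=1100]: 11111111  (ones: 8)
  rows 104-111 [x1,x2,x3,x4=1101]: 00001111  (ones: 4)
  rows 112-119 [x1,x2,x3,x4=1110]: 00110011  (ones: 4)
  rows 120-127 [x1,x2,x3,x4=1111]: 00000011  (ones: 2)
Satisfying assignments = 0+0+0+0+0+0+0+0+8+4+4+2+8+4+4+2 = 36

36


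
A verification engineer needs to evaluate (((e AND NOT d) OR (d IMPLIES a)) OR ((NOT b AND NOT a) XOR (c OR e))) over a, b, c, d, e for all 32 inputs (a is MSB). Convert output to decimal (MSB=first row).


Formula: (((e AND NOT d) OR (d IMPLIES a)) OR ((NOT b AND NOT a) XOR (c OR e))) over a, b, c, d, e (32 rows)
Evaluate each row (bits = a,b,c,d,e, MSB first):
  row 0 [00000]: (((0 AND NOT 0) OR (0 IMPLIES 0)) OR ((NOT 0 AND NOT 0) XOR (0 OR 0))) -> 1
  row 1 [00001]: (((1 AND NOT 0) OR (0 IMPLIES 0)) OR ((NOT 0 AND NOT 0) XOR (0 OR 1))) -> 1
  row 2 [00010]: (((0 AND NOT 1) OR (1 IMPLIES 0)) OR ((NOT 0 AND NOT 0) XOR (0 OR 0))) -> 1
  row 3 [00011]: (((1 AND NOT 1) OR (1 IMPLIES 0)) OR ((NOT 0 AND NOT 0) XOR (0 OR 1))) -> 0
  row 4 [00100]: (((0 AND NOT 0) OR (0 IMPLIES 0)) OR ((NOT 0 AND NOT 0) XOR (1 OR 0))) -> 1
  row 5 [00101]: (((1 AND NOT 0) OR (0 IMPLIES 0)) OR ((NOT 0 AND NOT 0) XOR (1 OR 1))) -> 1
  row 6 [00110]: (((0 AND NOT 1) OR (1 IMPLIES 0)) OR ((NOT 0 AND NOT 0) XOR (1 OR 0))) -> 0
  row 7 [00111]: (((1 AND NOT 1) OR (1 IMPLIES 0)) OR ((NOT 0 AND NOT 0) XOR (1 OR 1))) -> 0
  row 8 [01000]: (((0 AND NOT 0) OR (0 IMPLIES 0)) OR ((NOT 1 AND NOT 0) XOR (0 OR 0))) -> 1
  row 9 [01001]: (((1 AND NOT 0) OR (0 IMPLIES 0)) OR ((NOT 1 AND NOT 0) XOR (0 OR 1))) -> 1
  row 10 [01010]: (((0 AND NOT 1) OR (1 IMPLIES 0)) OR ((NOT 1 AND NOT 0) XOR (0 OR 0))) -> 0
  row 11 [01011]: (((1 AND NOT 1) OR (1 IMPLIES 0)) OR ((NOT 1 AND NOT 0) XOR (0 OR 1))) -> 1
  row 12 [01100]: (((0 AND NOT 0) OR (0 IMPLIES 0)) OR ((NOT 1 AND NOT 0) XOR (1 OR 0))) -> 1
  row 13 [01101]: (((1 AND NOT 0) OR (0 IMPLIES 0)) OR ((NOT 1 AND NOT 0) XOR (1 OR 1))) -> 1
  row 14 [01110]: (((0 AND NOT 1) OR (1 IMPLIES 0)) OR ((NOT 1 AND NOT 0) XOR (1 OR 0))) -> 1
  row 15 [01111]: (((1 AND NOT 1) OR (1 IMPLIES 0)) OR ((NOT 1 AND NOT 0) XOR (1 OR 1))) -> 1
  row 16 [10000]: (((0 AND NOT 0) OR (0 IMPLIES 1)) OR ((NOT 0 AND NOT 1) XOR (0 OR 0))) -> 1
  row 17 [10001]: (((1 AND NOT 0) OR (0 IMPLIES 1)) OR ((NOT 0 AND NOT 1) XOR (0 OR 1))) -> 1
  row 18 [10010]: (((0 AND NOT 1) OR (1 IMPLIES 1)) OR ((NOT 0 AND NOT 1) XOR (0 OR 0))) -> 1
  row 19 [10011]: (((1 AND NOT 1) OR (1 IMPLIES 1)) OR ((NOT 0 AND NOT 1) XOR (0 OR 1))) -> 1
  row 20 [10100]: (((0 AND NOT 0) OR (0 IMPLIES 1)) OR ((NOT 0 AND NOT 1) XOR (1 OR 0))) -> 1
  row 21 [10101]: (((1 AND NOT 0) OR (0 IMPLIES 1)) OR ((NOT 0 AND NOT 1) XOR (1 OR 1))) -> 1
  row 22 [10110]: (((0 AND NOT 1) OR (1 IMPLIES 1)) OR ((NOT 0 AND NOT 1) XOR (1 OR 0))) -> 1
  row 23 [10111]: (((1 AND NOT 1) OR (1 IMPLIES 1)) OR ((NOT 0 AND NOT 1) XOR (1 OR 1))) -> 1
  row 24 [11000]: (((0 AND NOT 0) OR (0 IMPLIES 1)) OR ((NOT 1 AND NOT 1) XOR (0 OR 0))) -> 1
  row 25 [11001]: (((1 AND NOT 0) OR (0 IMPLIES 1)) OR ((NOT 1 AND NOT 1) XOR (0 OR 1))) -> 1
  row 26 [11010]: (((0 AND NOT 1) OR (1 IMPLIES 1)) OR ((NOT 1 AND NOT 1) XOR (0 OR 0))) -> 1
  row 27 [11011]: (((1 AND NOT 1) OR (1 IMPLIES 1)) OR ((NOT 1 AND NOT 1) XOR (0 OR 1))) -> 1
  row 28 [11100]: (((0 AND NOT 0) OR (0 IMPLIES 1)) OR ((NOT 1 AND NOT 1) XOR (1 OR 0))) -> 1
  row 29 [11101]: (((1 AND NOT 0) OR (0 IMPLIES 1)) OR ((NOT 1 AND NOT 1) XOR (1 OR 1))) -> 1
  row 30 [11110]: (((0 AND NOT 1) OR (1 IMPLIES 1)) OR ((NOT 1 AND NOT 1) XOR (1 OR 0))) -> 1
  row 31 [11111]: (((1 AND NOT 1) OR (1 IMPLIES 1)) OR ((NOT 1 AND NOT 1) XOR (1 OR 1))) -> 1
Full result column, 4 rows per line (a,b,c fixed per line; d,e runs 00..11 left to right):
  rows 0-3 [a,b,c=000]: 1110  = hex E
  rows 4-7 [a,b,c=001]: 1100  = hex C
  rows 8-11 [a,b,c=010]: 1101  = hex D
  rows 12-15 [a,b,c=011]: 1111  = hex F
  rows 16-19 [a,b,c=100]: 1111  = hex F
  rows 20-23 [a,b,c=101]: 1111  = hex F
  rows 24-27 [a,b,c=110]: 1111  = hex F
  rows 28-31 [a,b,c=111]: 1111  = hex F
Output column (row 0 .. row 31) = 11101100110111111111111111111111
Output column grouped in 4s = 1110 1100 1101 1111 1111 1111 1111 1111 = 0xECDFFFFF
Convert to decimal digit by digit (value = value*16 + digit):
  E -> 14
  14*16 + 12 (C) = 236
  236*16 + 13 (D) = 3789
  3789*16 + 15 (F) = 60639
  60639*16 + 15 (F) = 970239
  970239*16 + 15 (F) = 15523839
  15523839*16 + 15 (F) = 248381439
  248381439*16 + 15 (F) = 3974103039
Decimal = 3974103039

3974103039


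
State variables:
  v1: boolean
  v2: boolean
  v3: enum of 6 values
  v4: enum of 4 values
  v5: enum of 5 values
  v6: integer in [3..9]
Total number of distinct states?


State space = product of domain sizes of all variables.
Domain sizes:
  v1 (boolean): 2
  v2 (boolean): 2
  v3 (enum of 6 values): 6
  v4 (enum of 4 values): 4
  v5 (enum of 5 values): 5
  v6 (integer in [3..9]): 7
Product = 2 * 2 * 6 * 4 * 5 * 7 = 3360

3360


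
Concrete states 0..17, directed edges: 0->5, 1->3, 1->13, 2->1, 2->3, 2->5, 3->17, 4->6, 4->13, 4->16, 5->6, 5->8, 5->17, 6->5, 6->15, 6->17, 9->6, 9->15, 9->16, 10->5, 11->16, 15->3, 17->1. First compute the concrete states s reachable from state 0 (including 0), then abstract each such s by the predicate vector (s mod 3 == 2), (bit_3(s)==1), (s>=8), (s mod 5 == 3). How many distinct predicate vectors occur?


BFS from 0:
Concrete reachable: {0, 1, 3, 5, 6, 8, 13, 15, 17}
Abstract via predicates (s mod 3 == 2), (bit_3(s)==1), (s>=8), (s mod 5 == 3):
  (0,0,0,0) <- {0, 1, 6}
  (0,0,0,1) <- {3}
  (0,1,1,0) <- {15}
  (0,1,1,1) <- {13}
  (1,0,0,0) <- {5}
  (1,0,1,0) <- {17}
  (1,1,1,1) <- {8}
Distinct abstract states = 7

7


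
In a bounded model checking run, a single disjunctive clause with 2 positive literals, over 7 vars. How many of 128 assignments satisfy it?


Step 1: Total=2^7=128
Step 2: Unsat when all 2 false: 2^5=32
Step 3: Sat=128-32=96

96


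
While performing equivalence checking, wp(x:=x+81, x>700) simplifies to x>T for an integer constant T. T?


Formula: wp(x:=E, P) = P[E/x] (substitute E for x in postcondition)
Step 1: Postcondition: x>700
Step 2: Substitute x+81 for x: x+81>700
Step 3: Solve for x: x > 700-81 = 619

619


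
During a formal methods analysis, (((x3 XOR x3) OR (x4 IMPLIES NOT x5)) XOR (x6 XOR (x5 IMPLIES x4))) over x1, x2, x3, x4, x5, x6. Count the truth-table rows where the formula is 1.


Formula: (((x3 XOR x3) OR (x4 IMPLIES NOT x5)) XOR (x6 XOR (x5 IMPLIES x4))) over 6 vars (64 rows)
Evaluate each row (x1, x2, x3, x4, x5, x6 as bits, MSB first):
  row 0 [000000]: (((0 XOR 0) OR (0 IMPLIES NOT 0)) XOR (0 XOR (0 IMPLIES 0))) -> 0
  row 1 [000001]: (((0 XOR 0) OR (0 IMPLIES NOT 0)) XOR (1 XOR (0 IMPLIES 0))) -> 1
  row 2 [000010]: (((0 XOR 0) OR (0 IMPLIES NOT 1)) XOR (0 XOR (1 IMPLIES 0))) -> 1
  row 3 [000011]: (((0 XOR 0) OR (0 IMPLIES NOT 1)) XOR (1 XOR (1 IMPLIES 0))) -> 0
  row 4 [000100]: (((0 XOR 0) OR (1 IMPLIES NOT 0)) XOR (0 XOR (0 IMPLIES 1))) -> 0
  (every remaining row is evaluated the same way; all 64 results are listed next)
Full result column, 8 rows per line (x1,x2,x3 fixed per line; x4,x5,x6 runs 000..111 left to right):
  rows 0-7 [x1,x2,x3=000]: 01100110  (ones: 4)
  rows 8-15 [x1,x2,x3=001]: 01100110  (ones: 4)
  rows 16-23 [x1,x2,x3=010]: 01100110  (ones: 4)
  rows 24-31 [x1,x2,x3=011]: 01100110  (ones: 4)
  rows 32-39 [x1,x2,x3=100]: 01100110  (ones: 4)
  rows 40-47 [x1,x2,x3=101]: 01100110  (ones: 4)
  rows 48-55 [x1,x2,x3=110]: 01100110  (ones: 4)
  rows 56-63 [x1,x2,x3=111]: 01100110  (ones: 4)
Count of 1-rows = 4+4+4+4+4+4+4+4 = 32

32


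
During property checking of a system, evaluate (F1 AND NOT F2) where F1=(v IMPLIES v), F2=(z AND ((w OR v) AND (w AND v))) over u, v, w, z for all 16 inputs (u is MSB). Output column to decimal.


F1 = (v IMPLIES v)
F2 = (z AND ((w OR v) AND (w AND v)))
Counterexample to F1=>F2 is where F1=1 and F2=0.
Evaluate each row (bits = u,v,w,z, MSB first):
  row 0 [0000]: F1=1 F2=0 -> F1&~F2 -> 1
  row 1 [0001]: F1=1 F2=0 -> F1&~F2 -> 1
  row 2 [0010]: F1=1 F2=0 -> F1&~F2 -> 1
  row 3 [0011]: F1=1 F2=0 -> F1&~F2 -> 1
  row 4 [0100]: F1=1 F2=0 -> F1&~F2 -> 1
  row 5 [0101]: F1=1 F2=0 -> F1&~F2 -> 1
  row 6 [0110]: F1=1 F2=0 -> F1&~F2 -> 1
  row 7 [0111]: F1=1 F2=1 -> F1&~F2 -> 0
  row 8 [1000]: F1=1 F2=0 -> F1&~F2 -> 1
  row 9 [1001]: F1=1 F2=0 -> F1&~F2 -> 1
  row 10 [1010]: F1=1 F2=0 -> F1&~F2 -> 1
  row 11 [1011]: F1=1 F2=0 -> F1&~F2 -> 1
  row 12 [1100]: F1=1 F2=0 -> F1&~F2 -> 1
  row 13 [1101]: F1=1 F2=0 -> F1&~F2 -> 1
  row 14 [1110]: F1=1 F2=0 -> F1&~F2 -> 1
  row 15 [1111]: F1=1 F2=1 -> F1&~F2 -> 0
Full result column, 4 rows per line (u,v fixed per line; w,z runs 00..11 left to right):
  rows 0-3 [u,v=00]: 1111  = hex F
  rows 4-7 [u,v=01]: 1110  = hex E
  rows 8-11 [u,v=10]: 1111  = hex F
  rows 12-15 [u,v=11]: 1110  = hex E
Counterexample vector (row 0 .. row 15) = 1111111011111110
Output column grouped in 4s = 1111 1110 1111 1110 = 0xFEFE
Convert to decimal digit by digit (value = value*16 + digit):
  F -> 15
  15*16 + 14 (E) = 254
  254*16 + 15 (F) = 4079
  4079*16 + 14 (E) = 65278
Decimal = 65278

65278


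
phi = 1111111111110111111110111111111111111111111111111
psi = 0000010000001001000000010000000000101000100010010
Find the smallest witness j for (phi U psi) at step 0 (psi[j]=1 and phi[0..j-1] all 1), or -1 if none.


(phi U psi) at 0: need smallest j with psi[j]=1 and phi[i]=1 for all i in [0,j).
Scan from step 0:
  step 0: phi=1, psi=0 -> continue
  step 1: phi=1, psi=0 -> continue
  step 2: phi=1, psi=0 -> continue
  step 3: phi=1, psi=0 -> continue
  step 5: psi=1 and phi held for [0,5) -> witness found
Witness step = 5

5


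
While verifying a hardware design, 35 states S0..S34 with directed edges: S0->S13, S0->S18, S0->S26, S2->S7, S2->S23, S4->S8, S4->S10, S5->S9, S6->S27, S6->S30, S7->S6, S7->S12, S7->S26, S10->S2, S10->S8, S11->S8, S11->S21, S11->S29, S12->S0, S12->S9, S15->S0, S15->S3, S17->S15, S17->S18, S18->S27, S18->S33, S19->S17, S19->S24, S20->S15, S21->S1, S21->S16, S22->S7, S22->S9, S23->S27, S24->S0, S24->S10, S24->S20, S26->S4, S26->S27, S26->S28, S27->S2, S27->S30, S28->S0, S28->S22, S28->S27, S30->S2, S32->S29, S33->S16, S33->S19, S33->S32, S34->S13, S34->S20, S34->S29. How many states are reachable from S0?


BFS from S0:
  layer 0: {S0}
  layer 1: {S13, S18, S26}
  layer 2: {S4, S27, S28, S33}
  layer 3: {S2, S8, S10, S16, S19, S22, S30, S32}
  layer 4: {S7, S9, S17, S23, S24, S29}
  layer 5: {S6, S12, S15, S20}
  layer 6: {S3}
Reachable set: {S0, S2, S3, S4, S6, S7, S8, S9, S10, S12, S13, S15, S16, S17, S18, S19, S20, S22, S23, S24, S26, S27, S28, S29, S30, S32, S33}
Count = 27

27


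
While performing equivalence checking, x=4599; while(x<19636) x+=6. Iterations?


Step 1: x goes from 4599 toward 19636 by 6; the body runs while x<19636, so iterations = ceil((bound-start)/step)
Step 2: Distance=15037
Step 3: ceil(15037/6)=2507

2507


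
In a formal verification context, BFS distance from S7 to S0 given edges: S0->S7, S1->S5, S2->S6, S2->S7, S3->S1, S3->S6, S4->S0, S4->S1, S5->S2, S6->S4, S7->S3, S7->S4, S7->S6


BFS layer-by-layer from S7:
  dist 0: {S7}
  dist 1: {S3, S4, S6}
  dist 2: {S0, S1}
  -> S0 reached at distance 2
Shortest path length = 2

2


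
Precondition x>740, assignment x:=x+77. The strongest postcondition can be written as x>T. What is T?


Formula: sp(P, x:=E) = exists old_x. (x = E[old_x/x]) AND P[old_x/x] (old_x is the value of x before the assignment; eliminate old_x by solving x = E[old_x/x] for old_x)
Step 1: Precondition P: x>740, i.e. old_x > 740
Step 2: Assignment gives x = old_x + 77, so old_x = x - 77
Step 3: Substitute into P: x - 77 > 740
Step 4: Simplify: x > 740+77 = 817

817


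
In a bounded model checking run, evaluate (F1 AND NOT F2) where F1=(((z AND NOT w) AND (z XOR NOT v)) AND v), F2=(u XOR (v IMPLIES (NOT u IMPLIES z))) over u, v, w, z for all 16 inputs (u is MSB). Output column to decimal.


F1 = (((z AND NOT w) AND (z XOR NOT v)) AND v)
F2 = (u XOR (v IMPLIES (NOT u IMPLIES z)))
Counterexample to F1=>F2 is where F1=1 and F2=0.
Evaluate each row (bits = u,v,w,z, MSB first):
  row 0 [0000]: F1=0 F2=1 -> F1&~F2 -> 0
  row 1 [0001]: F1=0 F2=1 -> F1&~F2 -> 0
  row 2 [0010]: F1=0 F2=1 -> F1&~F2 -> 0
  row 3 [0011]: F1=0 F2=1 -> F1&~F2 -> 0
  row 4 [0100]: F1=0 F2=0 -> F1&~F2 -> 0
  row 5 [0101]: F1=1 F2=1 -> F1&~F2 -> 0
  row 6 [0110]: F1=0 F2=0 -> F1&~F2 -> 0
  row 7 [0111]: F1=0 F2=1 -> F1&~F2 -> 0
  row 8 [1000]: F1=0 F2=0 -> F1&~F2 -> 0
  row 9 [1001]: F1=0 F2=0 -> F1&~F2 -> 0
  row 10 [1010]: F1=0 F2=0 -> F1&~F2 -> 0
  row 11 [1011]: F1=0 F2=0 -> F1&~F2 -> 0
  row 12 [1100]: F1=0 F2=0 -> F1&~F2 -> 0
  row 13 [1101]: F1=1 F2=0 -> F1&~F2 -> 1
  row 14 [1110]: F1=0 F2=0 -> F1&~F2 -> 0
  row 15 [1111]: F1=0 F2=0 -> F1&~F2 -> 0
Full result column, 4 rows per line (u,v fixed per line; w,z runs 00..11 left to right):
  rows 0-3 [u,v=00]: 0000  = hex 0
  rows 4-7 [u,v=01]: 0000  = hex 0
  rows 8-11 [u,v=10]: 0000  = hex 0
  rows 12-15 [u,v=11]: 0100  = hex 4
Counterexample vector (row 0 .. row 15) = 0000000000000100
Output column grouped in 4s = 0000 0000 0000 0100 = 0x0004
Convert to decimal digit by digit (value = value*16 + digit):
  0 -> 0
  0*16 + 0 = 0
  0*16 + 0 = 0
  0*16 + 4 = 4
Decimal = 4

4


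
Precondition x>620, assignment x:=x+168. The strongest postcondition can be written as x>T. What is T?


Formula: sp(P, x:=E) = exists old_x. (x = E[old_x/x]) AND P[old_x/x] (old_x is the value of x before the assignment; eliminate old_x by solving x = E[old_x/x] for old_x)
Step 1: Precondition P: x>620, i.e. old_x > 620
Step 2: Assignment gives x = old_x + 168, so old_x = x - 168
Step 3: Substitute into P: x - 168 > 620
Step 4: Simplify: x > 620+168 = 788

788


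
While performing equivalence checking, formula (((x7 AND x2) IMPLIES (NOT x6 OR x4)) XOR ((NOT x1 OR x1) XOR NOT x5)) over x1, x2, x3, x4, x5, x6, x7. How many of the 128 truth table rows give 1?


Formula: (((x7 AND x2) IMPLIES (NOT x6 OR x4)) XOR ((NOT x1 OR x1) XOR NOT x5)) over 7 vars (128 rows)
Evaluate each row (x1, x2, x3, x4, x5, x6, x7 as bits, MSB first):
  row 0 [0000000]: (((0 AND 0) IMPLIES (NOT 0 OR 0)) XOR ((NOT 0 OR 0) XOR NOT 0)) -> 1
  row 1 [0000001]: (((1 AND 0) IMPLIES (NOT 0 OR 0)) XOR ((NOT 0 OR 0) XOR NOT 0)) -> 1
  row 2 [0000010]: (((0 AND 0) IMPLIES (NOT 1 OR 0)) XOR ((NOT 0 OR 0) XOR NOT 0)) -> 1
  row 3 [0000011]: (((1 AND 0) IMPLIES (NOT 1 OR 0)) XOR ((NOT 0 OR 0) XOR NOT 0)) -> 1
  row 4 [0000100]: (((0 AND 0) IMPLIES (NOT 0 OR 0)) XOR ((NOT 0 OR 0) XOR NOT 1)) -> 0
  (every remaining row is evaluated the same way; all 128 results are listed next)
Full result column, 8 rows per line (x1,x2,x3,x4 fixed per line; x5,x6,x7 runs 000..111 left to right):
  rows 0-7 [x1,x2,x3,x4=0000]: 11110000  (ones: 4)
  rows 8-15 [x1,x2,x3,x4=0001]: 11110000  (ones: 4)
  rows 16-23 [x1,x2,x3,x4=0010]: 11110000  (ones: 4)
  rows 24-31 [x1,x2,x3,x4=0011]: 11110000  (ones: 4)
  rows 32-39 [x1,x2,x3,x4=0100]: 11100001  (ones: 4)
  rows 40-47 [x1,x2,x3,x4=0101]: 11110000  (ones: 4)
  rows 48-55 [x1,x2,x3,x4=0110]: 11100001  (ones: 4)
  rows 56-63 [x1,x2,x3,x4=0111]: 11110000  (ones: 4)
  rows 64-71 [x1,x2,x3,x4=1000]: 11110000  (ones: 4)
  rows 72-79 [x1,x2,x3,x4=1001]: 11110000  (ones: 4)
  rows 80-87 [x1,x2,x3,x4=1010]: 11110000  (ones: 4)
  rows 88-95 [x1,x2,x3,x4=1011]: 11110000  (ones: 4)
  rows 96-103 [x1,x2,x3,x4=1100]: 11100001  (ones: 4)
  rows 104-111 [x1,x2,x3,x4=1101]: 11110000  (ones: 4)
  rows 112-119 [x1,x2,x3,x4=1110]: 11100001  (ones: 4)
  rows 120-127 [x1,x2,x3,x4=1111]: 11110000  (ones: 4)
Count of 1-rows = 4+4+4+4+4+4+4+4+4+4+4+4+4+4+4+4 = 64

64
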